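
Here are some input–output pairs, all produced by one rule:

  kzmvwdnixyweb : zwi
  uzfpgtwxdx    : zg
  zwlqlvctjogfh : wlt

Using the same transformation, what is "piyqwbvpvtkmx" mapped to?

Each output is the input with this applied: keep one character in every 3, starting at position 2 (positions 2nd, 5th, 8th, ...), then delete the last character.
Working it through for "piyqwbvpvtkmx": intermediate "iwpk", final "iwp".
(Check on "kzmvwdnixyweb": → "zwiw" → "zwi" ✓)

iwp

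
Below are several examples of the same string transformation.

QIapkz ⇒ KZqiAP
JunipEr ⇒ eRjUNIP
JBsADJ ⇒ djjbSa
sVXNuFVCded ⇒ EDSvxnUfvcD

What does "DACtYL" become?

In each case the input is transformed by: flip the case of every letter, then move the last 2 characters to the front (rotate right by 2).
For "DACtYL" the result is "yldacT".

yldacT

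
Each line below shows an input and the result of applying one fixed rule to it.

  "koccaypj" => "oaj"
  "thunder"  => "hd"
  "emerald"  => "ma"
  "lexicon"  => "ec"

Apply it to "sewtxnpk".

Each output is the input with this applied: keep one character in every 3, starting at position 2 (positions 2nd, 5th, 8th, ...).
Applying that to "sewtxnpk" gives "exk".

exk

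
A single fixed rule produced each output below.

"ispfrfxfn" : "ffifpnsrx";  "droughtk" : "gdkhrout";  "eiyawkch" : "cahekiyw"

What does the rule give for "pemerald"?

The transformation: sort the characters into alphabetical order, then swap each adjacent pair of characters (1↔2, 3↔4, ...).
Working it through for "pemerald": intermediate "adeelmpr", final "daeemlrp".

daeemlrp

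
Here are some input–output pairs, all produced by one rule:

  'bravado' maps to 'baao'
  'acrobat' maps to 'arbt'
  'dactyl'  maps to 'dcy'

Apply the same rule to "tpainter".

What's happening: keep every other character starting from the first (positions 1st, 3rd, 5th, ...).
For "tpainter" the result is "tane".

tane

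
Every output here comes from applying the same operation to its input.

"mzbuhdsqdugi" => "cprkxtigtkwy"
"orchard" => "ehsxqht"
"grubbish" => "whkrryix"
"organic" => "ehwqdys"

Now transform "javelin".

zqlubyd

The transformation: shift every letter 10 places backward in the alphabet (wrapping around).
Applying that to "javelin" gives "zqlubyd".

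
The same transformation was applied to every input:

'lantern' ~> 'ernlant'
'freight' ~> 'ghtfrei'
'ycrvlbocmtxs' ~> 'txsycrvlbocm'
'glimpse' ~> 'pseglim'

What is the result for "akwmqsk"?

qskakwm

Each output is the input with this applied: move the last 3 characters to the front (rotate right by 3).
"akwmqsk" → "qskakwm".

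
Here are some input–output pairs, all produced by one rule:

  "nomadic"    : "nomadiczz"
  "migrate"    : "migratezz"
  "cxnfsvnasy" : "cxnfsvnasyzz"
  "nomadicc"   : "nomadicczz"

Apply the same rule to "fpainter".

fpainterzz

Rule — append "zz".
"fpainter" → "fpainterzz".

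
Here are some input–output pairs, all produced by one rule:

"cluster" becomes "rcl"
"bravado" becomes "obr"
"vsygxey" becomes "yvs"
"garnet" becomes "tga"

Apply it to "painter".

rpa

Looking at the pairs, the operation is to move the first 2 characters to the end (rotate left by 2), then keep only the last 3 characters.
Applying that to "painter" gives "rpa".
(Check on "vsygxey": → "ygxeyvs" → "yvs" ✓)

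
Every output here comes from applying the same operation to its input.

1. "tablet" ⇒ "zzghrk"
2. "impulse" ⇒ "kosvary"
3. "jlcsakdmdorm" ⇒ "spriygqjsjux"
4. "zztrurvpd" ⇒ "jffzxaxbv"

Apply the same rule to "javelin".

tpgbkro

Looking at the pairs, the operation is to shift every letter 6 places forward in the alphabet (wrapping around), then move the last character to the front.
Starting from "javelin": after the first operation, "pgbkrot"; after the second, "tpgbkro".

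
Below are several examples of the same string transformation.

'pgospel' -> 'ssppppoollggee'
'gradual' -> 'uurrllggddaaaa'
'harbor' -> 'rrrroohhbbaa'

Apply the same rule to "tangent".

ttttnnnnggeeaa

The transformation: sort the characters into reverse alphabetical order, then double every character.
Starting from "tangent": after the first operation, "ttnngea"; after the second, "ttttnnnnggeeaa".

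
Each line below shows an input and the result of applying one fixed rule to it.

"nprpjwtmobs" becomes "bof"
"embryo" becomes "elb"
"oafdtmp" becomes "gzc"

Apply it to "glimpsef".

frs

Rule — shift every letter 13 places forward in the alphabet (wrapping around) — i.e. ROT13, then keep only the last 3 characters.
Starting from "glimpsef": after the first operation, "tyvzcfrs"; after the second, "frs".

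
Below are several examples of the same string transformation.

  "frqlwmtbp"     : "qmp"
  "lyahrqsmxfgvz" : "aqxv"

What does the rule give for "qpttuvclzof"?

Each output is the input with this applied: keep one character in every 3, starting at position 3 (positions 3rd, 6th, 9th, ...).
"qpttuvclzof" → "tvz".

tvz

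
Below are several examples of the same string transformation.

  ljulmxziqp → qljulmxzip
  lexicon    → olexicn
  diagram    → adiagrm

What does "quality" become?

Each output is the input with this applied: move the last character to the front, then swap the first and last characters.
On "quality": the first step gives "yqualit", and the second then gives "tqualiy".

tqualiy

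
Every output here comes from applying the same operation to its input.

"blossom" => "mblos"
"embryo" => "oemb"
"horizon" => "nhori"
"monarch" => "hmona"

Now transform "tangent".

ttang

Each output is the input with this applied: move the last 3 characters to the front (rotate right by 3), then delete the first 2 characters.
For "tangent", step one produces "enttang"; step two turns that into "ttang".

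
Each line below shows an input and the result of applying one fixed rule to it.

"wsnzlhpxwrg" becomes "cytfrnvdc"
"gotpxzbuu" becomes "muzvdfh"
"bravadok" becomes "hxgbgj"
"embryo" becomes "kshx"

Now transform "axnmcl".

In each case the input is transformed by: delete the last 2 characters, then shift every letter 6 places forward in the alphabet (wrapping around).
For "axnmcl", step one produces "axnm"; step two turns that into "gdts".

gdts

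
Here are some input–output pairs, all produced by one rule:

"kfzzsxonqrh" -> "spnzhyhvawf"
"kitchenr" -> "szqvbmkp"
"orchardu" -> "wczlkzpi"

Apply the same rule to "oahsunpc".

The rule is to shift every letter 8 places forward in the alphabet (wrapping around), then take characters alternately from the front and the back (1st, last, 2nd, 2nd-last, ...).
Starting from "oahsunpc": after the first operation, "wipacvxk"; after the second, "wkixpvac".

wkixpvac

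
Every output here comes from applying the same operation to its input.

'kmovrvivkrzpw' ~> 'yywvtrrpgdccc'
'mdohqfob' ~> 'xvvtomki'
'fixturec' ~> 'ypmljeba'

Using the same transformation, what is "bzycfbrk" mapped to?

yrmjiigf

The pattern: shift every letter 7 places forward in the alphabet (wrapping around), then sort the characters into reverse alphabetical order.
Working it through for "bzycfbrk": intermediate "igfjmiyr", final "yrmjiigf".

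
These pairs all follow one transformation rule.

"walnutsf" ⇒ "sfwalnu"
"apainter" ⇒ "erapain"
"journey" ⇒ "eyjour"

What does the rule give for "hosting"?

In each case the input is transformed by: move the last 2 characters to the front (rotate right by 2), then delete the last character.
Working it through for "hosting": intermediate "nghosti", final "nghost".
(Check on "walnutsf": → "sfwalnut" → "sfwalnu" ✓)

nghost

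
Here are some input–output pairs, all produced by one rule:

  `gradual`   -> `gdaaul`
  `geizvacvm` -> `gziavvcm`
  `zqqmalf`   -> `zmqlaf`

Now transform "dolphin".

Rule — swap each adjacent pair of characters (1↔2, 3↔4, ...), then delete the first character.
"dolphin" → "odplihn" → "dplihn".

dplihn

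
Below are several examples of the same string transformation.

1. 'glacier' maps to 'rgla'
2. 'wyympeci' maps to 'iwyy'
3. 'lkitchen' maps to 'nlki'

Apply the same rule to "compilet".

Each output is the input with this applied: move the last character to the front, then keep only the first 4 characters.
Working it through for "compilet": intermediate "tcompile", final "tcom".
(Check on "lkitchen": → "nlkitche" → "nlki" ✓)

tcom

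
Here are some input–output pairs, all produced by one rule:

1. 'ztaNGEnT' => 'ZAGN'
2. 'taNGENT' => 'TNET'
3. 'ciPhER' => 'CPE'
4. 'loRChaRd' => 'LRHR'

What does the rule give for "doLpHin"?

The rule is to keep every other character starting from the first (positions 1st, 3rd, 5th, ...), then convert every letter to uppercase.
"doLpHin" → "dLHn" → "DLHN".

DLHN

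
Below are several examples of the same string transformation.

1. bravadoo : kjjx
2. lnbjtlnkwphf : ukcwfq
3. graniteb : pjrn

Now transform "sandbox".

The pattern: keep every other character starting from the first (positions 1st, 3rd, 5th, ...), then shift every letter 9 places forward in the alphabet (wrapping around).
On "sandbox" that produces "bwkg".

bwkg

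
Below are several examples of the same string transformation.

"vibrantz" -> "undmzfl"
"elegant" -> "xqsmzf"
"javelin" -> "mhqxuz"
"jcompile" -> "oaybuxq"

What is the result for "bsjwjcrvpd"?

What's happening: delete the first character, then shift every letter 12 places forward in the alphabet (wrapping around).
For "bsjwjcrvpd", step one produces "sjwjcrvpd"; step two turns that into "evivodhbp".
(Check on "elegant": → "legant" → "xqsmzf" ✓)

evivodhbp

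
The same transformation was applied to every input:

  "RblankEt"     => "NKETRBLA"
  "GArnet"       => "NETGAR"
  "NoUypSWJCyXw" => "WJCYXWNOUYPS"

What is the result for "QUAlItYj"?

The pattern: swap the front and back halves of the string, then convert every letter to uppercase.
"QUAlItYj" → "ItYjQUAl" → "ITYJQUAL".

ITYJQUAL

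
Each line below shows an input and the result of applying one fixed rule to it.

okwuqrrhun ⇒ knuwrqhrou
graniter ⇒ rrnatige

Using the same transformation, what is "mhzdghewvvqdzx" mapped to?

The rule is to swap the first and last characters, then swap each adjacent pair of characters (1↔2, 3↔4, ...).
Doing the same to "mhzdghewvvqdzx": "hxdzhgwevvdqmz".

hxdzhgwevvdqmz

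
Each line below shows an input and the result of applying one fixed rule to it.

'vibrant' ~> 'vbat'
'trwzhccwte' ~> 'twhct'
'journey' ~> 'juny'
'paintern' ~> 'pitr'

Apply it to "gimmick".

Rule — keep every other character starting from the first (positions 1st, 3rd, 5th, ...).
"gimmick" → "gmik".

gmik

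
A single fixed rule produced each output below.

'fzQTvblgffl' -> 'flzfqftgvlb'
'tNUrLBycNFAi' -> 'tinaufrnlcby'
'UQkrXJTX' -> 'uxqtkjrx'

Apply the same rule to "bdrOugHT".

Rule — take characters alternately from the front and the back (1st, last, 2nd, 2nd-last, ...), then convert every letter to lowercase.
So "bdrOugHT" becomes "btdhrgou".

btdhrgou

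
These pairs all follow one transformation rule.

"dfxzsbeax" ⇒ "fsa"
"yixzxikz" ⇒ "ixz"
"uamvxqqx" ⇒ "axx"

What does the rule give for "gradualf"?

Looking at the pairs, the operation is to keep one character in every 3, starting at position 2 (positions 2nd, 5th, 8th, ...).
"gradualf" → "ruf".

ruf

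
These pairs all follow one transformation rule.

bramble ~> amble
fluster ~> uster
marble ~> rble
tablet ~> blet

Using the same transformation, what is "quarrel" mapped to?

The transformation: delete the first 2 characters.
For "quarrel" the result is "arrel".

arrel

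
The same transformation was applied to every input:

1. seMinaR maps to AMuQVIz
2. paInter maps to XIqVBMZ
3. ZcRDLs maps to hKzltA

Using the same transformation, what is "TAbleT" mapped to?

biJTMb

The transformation: flip the case of every letter, then shift every letter 8 places forward in the alphabet (wrapping around).
Working it through for "TAbleT": intermediate "taBLEt", final "biJTMb".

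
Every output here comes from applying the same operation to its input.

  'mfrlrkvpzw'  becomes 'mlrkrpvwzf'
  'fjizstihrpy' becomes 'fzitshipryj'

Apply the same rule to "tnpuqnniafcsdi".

tupnqinfascidn

Looking at the pairs, the operation is to swap each adjacent pair of characters (1↔2, 3↔4, ...), then move the first character to the end.
On "tnpuqnniafcsdi": the first step gives "ntupnqinfascid", and the second then gives "tupnqinfascidn".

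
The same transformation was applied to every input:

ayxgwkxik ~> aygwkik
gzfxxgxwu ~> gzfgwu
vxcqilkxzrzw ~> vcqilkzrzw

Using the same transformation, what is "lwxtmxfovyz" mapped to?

lwtmfovyz

The rule is to remove every "x".
"lwxtmxfovyz" → "lwtmfovyz".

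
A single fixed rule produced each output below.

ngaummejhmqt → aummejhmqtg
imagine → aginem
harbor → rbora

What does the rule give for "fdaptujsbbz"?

aptujsbbzd

Rule — delete the first character, then move the first character to the end.
Working it through for "fdaptujsbbz": intermediate "daptujsbbz", final "aptujsbbzd".
(Check on "ngaummejhmqt": → "gaummejhmqt" → "aummejhmqtg" ✓)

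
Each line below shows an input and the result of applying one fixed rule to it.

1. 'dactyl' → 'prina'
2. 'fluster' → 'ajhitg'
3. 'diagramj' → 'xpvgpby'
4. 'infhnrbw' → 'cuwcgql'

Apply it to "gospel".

Rule — shift every letter 11 places backward in the alphabet (wrapping around), then delete the first character.
"gospel" → "dheta".

dheta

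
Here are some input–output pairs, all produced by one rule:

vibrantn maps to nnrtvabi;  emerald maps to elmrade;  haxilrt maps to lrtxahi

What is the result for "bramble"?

elmrabb

What's happening: sort the characters into alphabetical order, then move the first 3 characters to the end (rotate left by 3).
"bramble" → "elmrabb".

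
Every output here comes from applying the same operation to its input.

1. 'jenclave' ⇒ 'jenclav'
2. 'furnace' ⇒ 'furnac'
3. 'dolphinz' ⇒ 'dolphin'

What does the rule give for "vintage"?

What's happening: delete the last character.
So "vintage" becomes "vintag".

vintag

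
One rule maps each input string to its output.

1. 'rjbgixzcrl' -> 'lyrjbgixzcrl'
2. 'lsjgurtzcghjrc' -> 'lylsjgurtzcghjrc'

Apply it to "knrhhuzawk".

lyknrhhuzawk

Each output is the input with this applied: prepend "ly".
So "knrhhuzawk" becomes "lyknrhhuzawk".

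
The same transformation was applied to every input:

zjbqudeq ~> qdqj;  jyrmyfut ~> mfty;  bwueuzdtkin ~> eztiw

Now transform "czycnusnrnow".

cunnwz

Looking at the pairs, the operation is to keep every other character starting from the second (positions 2nd, 4th, 6th, ...), then move the first character to the end.
Starting from "czycnusnrnow": after the first operation, "zcunnw"; after the second, "cunnwz".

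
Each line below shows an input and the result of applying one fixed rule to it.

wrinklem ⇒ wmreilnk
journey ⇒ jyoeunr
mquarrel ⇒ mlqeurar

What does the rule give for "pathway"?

The pattern: take characters alternately from the front and the back (1st, last, 2nd, 2nd-last, ...).
On "pathway" that produces "pyaatwh".

pyaatwh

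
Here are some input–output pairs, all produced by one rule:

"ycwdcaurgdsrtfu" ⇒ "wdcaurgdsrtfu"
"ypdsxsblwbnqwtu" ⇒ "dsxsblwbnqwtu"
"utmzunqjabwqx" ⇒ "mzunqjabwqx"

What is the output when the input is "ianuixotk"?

nuixotk

What's happening: delete the first 2 characters.
So "ianuixotk" becomes "nuixotk".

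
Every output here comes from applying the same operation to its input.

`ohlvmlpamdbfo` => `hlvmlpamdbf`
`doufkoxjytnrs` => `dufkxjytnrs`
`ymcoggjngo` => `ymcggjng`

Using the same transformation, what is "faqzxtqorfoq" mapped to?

faqzxtqrfq

What's happening: remove every "o".
So "faqzxtqorfoq" becomes "faqzxtqrfq".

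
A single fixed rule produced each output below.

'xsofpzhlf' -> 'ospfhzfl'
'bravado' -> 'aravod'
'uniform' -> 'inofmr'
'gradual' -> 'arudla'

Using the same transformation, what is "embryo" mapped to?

bmyro

Each output is the input with this applied: delete the first character, then swap each adjacent pair of characters (1↔2, 3↔4, ...).
Working it through for "embryo": intermediate "mbryo", final "bmyro".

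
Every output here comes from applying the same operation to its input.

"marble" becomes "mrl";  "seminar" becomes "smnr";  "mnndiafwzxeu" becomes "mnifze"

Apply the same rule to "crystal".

cytl

The pattern: keep every other character starting from the first (positions 1st, 3rd, 5th, ...).
On "crystal" that produces "cytl".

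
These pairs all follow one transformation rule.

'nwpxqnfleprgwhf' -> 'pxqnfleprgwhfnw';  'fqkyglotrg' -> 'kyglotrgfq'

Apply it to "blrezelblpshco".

rezelblpshcobl

Looking at the pairs, the operation is to move the first 2 characters to the end (rotate left by 2).
On "blrezelblpshco" that produces "rezelblpshcobl".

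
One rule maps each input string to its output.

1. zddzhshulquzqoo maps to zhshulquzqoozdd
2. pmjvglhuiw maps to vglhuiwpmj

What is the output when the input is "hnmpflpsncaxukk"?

pflpsncaxukkhnm

Rule — move the first 3 characters to the end (rotate left by 3).
For "hnmpflpsncaxukk" the result is "pflpsncaxukkhnm".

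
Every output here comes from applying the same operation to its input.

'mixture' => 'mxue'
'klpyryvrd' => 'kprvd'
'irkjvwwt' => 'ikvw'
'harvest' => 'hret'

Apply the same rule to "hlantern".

Each output is the input with this applied: keep every other character starting from the first (positions 1st, 3rd, 5th, ...).
Doing the same to "hlantern": "hatr".

hatr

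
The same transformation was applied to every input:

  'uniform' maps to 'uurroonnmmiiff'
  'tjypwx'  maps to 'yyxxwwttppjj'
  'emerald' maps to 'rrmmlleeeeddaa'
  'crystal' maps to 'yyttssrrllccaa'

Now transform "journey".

yyuurroonnjjee

The transformation: double every character, then sort the characters into reverse alphabetical order.
"journey" → "yyuurroonnjjee".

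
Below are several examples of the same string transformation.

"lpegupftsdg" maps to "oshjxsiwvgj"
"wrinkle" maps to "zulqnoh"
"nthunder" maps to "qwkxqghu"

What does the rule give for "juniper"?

The rule is to shift every letter 3 places forward in the alphabet (wrapping around).
On "juniper" that produces "mxqlshu".

mxqlshu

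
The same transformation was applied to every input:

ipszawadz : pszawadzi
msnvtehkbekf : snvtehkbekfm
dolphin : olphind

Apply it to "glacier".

lacierg

The pattern: move the first character to the end.
"glacier" → "lacierg".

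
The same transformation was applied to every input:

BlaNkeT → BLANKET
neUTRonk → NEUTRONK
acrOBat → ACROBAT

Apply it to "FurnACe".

FURNACE

Rule — convert every letter to uppercase.
Applying that to "FurnACe" gives "FURNACE".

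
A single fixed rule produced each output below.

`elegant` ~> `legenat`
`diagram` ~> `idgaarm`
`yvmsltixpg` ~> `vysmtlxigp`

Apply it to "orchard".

rohcrad

What's happening: swap each adjacent pair of characters (1↔2, 3↔4, ...).
"orchard" → "rohcrad".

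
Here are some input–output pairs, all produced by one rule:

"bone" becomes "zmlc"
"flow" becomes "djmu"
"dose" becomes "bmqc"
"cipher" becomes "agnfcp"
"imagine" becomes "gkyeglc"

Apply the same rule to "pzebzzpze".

In each case the input is transformed by: shift every letter 2 places backward in the alphabet (wrapping around).
On "pzebzzpze" that produces "nxczxxnxc".

nxczxxnxc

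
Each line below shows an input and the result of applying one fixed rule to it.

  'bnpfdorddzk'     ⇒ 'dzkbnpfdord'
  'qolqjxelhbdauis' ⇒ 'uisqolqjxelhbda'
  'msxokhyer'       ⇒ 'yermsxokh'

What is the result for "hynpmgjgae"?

gaehynpmgj

In each case the input is transformed by: move the last 3 characters to the front (rotate right by 3).
For "hynpmgjgae" the result is "gaehynpmgj".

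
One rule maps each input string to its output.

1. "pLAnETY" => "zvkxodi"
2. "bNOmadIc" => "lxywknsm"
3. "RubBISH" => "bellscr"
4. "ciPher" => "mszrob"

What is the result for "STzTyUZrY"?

cdjdiejbi

In each case the input is transformed by: shift every letter 10 places forward in the alphabet (wrapping around), then convert every letter to lowercase.
"STzTyUZrY" → "CDjDiEJbI" → "cdjdiejbi".
(Check on "ciPher": → "msZrob" → "mszrob" ✓)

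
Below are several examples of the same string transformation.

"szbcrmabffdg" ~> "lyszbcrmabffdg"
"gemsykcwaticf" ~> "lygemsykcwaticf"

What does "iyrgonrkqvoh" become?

lyiyrgonrkqvoh

Rule — prepend "ly".
"iyrgonrkqvoh" → "lyiyrgonrkqvoh".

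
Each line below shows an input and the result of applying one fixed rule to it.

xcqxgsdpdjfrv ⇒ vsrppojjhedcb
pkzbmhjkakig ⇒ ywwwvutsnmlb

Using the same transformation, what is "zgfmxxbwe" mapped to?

The pattern: shift every letter 12 places forward in the alphabet (wrapping around), then sort the characters into reverse alphabetical order.
For "zgfmxxbwe", step one produces "lsryjjniq"; step two turns that into "ysrqnljji".

ysrqnljji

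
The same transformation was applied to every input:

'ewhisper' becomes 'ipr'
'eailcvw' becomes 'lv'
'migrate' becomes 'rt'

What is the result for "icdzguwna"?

The pattern: delete the first 2 characters, then keep every other character starting from the second (positions 2nd, 4th, 6th, ...).
Starting from "icdzguwna": after the first operation, "dzguwna"; after the second, "zun".
(Check on "eailcvw": → "ilcvw" → "lv" ✓)

zun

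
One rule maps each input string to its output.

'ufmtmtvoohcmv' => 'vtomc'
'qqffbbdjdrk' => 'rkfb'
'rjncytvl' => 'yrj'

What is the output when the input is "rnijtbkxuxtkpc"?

Each output is the input with this applied: sort the characters into reverse alphabetical order, then keep one character in every 3, starting at position 1 (positions 1st, 4th, 7th, ...).
On "rnijtbkxuxtkpc": the first step gives "xxuttrpnkkjicb", and the second then gives "xtpkc".
(Check on "rjncytvl": → "yvtrnljc" → "yrj" ✓)

xtpkc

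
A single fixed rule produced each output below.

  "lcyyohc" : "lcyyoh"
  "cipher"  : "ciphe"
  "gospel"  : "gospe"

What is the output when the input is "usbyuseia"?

The pattern: delete the last character.
Doing the same to "usbyuseia": "usbyusei".

usbyusei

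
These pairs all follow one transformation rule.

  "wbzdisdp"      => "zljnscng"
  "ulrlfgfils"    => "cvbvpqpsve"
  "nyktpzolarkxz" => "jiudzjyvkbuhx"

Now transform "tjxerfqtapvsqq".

athobpadkzfcad

Looking at the pairs, the operation is to shift every letter 10 places forward in the alphabet (wrapping around), then swap the first and last characters.
Starting from "tjxerfqtapvsqq": after the first operation, "dthobpadkzfcaa"; after the second, "athobpadkzfcad".
(Check on "nyktpzolarkxz": → "xiudzjyvkbuhj" → "jiudzjyvkbuhx" ✓)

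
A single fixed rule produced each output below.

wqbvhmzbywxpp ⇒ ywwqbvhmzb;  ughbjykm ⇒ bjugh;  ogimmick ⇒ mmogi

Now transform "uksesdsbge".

dsukses

The transformation: delete the last 3 characters, then move the last 2 characters to the front (rotate right by 2).
For "uksesdsbge", step one produces "uksesds"; step two turns that into "dsukses".
(Check on "ughbjykm": → "ughbj" → "bjugh" ✓)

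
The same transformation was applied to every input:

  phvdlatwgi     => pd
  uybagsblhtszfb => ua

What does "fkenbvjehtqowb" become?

Rule — keep one character in every 3, starting at position 1 (positions 1st, 4th, 7th, ...), then keep only the first 2 characters.
"fkenbvjehtqowb" → "fnjtw" → "fn".

fn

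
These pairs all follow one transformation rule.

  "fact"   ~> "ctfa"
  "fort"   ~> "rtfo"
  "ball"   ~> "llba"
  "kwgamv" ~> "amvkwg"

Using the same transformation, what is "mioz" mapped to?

Looking at the pairs, the operation is to swap the front and back halves of the string.
On "mioz" that produces "ozmi".

ozmi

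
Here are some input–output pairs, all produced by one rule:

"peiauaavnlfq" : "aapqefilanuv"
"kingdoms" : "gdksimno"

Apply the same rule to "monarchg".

armgohnc

Rule — take characters alternately from the front and the back (1st, last, 2nd, 2nd-last, ...), then move the last 2 characters to the front (rotate right by 2).
"monarchg" → "mgohncar" → "armgohnc".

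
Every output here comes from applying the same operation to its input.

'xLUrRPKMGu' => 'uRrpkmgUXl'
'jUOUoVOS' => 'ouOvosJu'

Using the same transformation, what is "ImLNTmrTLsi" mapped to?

Each output is the input with this applied: flip the case of every letter, then move the first 2 characters to the end (rotate left by 2).
On "ImLNTmrTLsi": the first step gives "iMlntMRtlSI", and the second then gives "lntMRtlSIiM".

lntMRtlSIiM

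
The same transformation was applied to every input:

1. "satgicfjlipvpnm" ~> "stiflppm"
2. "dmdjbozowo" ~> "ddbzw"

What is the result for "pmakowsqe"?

In each case the input is transformed by: keep every other character starting from the first (positions 1st, 3rd, 5th, ...).
Doing the same to "pmakowsqe": "paose".

paose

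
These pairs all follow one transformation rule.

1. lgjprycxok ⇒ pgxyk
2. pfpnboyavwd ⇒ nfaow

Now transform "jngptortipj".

pntop

The transformation: keep every other character starting from the second (positions 2nd, 4th, 6th, ...), then swap each adjacent pair of characters (1↔2, 3↔4, ...).
On "jngptortipj" that produces "pntop".
(Check on "pfpnboyavwd": → "fnoaw" → "nfaow" ✓)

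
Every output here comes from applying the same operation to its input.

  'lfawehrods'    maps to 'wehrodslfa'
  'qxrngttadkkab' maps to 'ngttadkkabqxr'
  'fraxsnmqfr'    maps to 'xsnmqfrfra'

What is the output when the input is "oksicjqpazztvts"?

The pattern: move the first 3 characters to the end (rotate left by 3).
For "oksicjqpazztvts" the result is "icjqpazztvtsoks".

icjqpazztvtsoks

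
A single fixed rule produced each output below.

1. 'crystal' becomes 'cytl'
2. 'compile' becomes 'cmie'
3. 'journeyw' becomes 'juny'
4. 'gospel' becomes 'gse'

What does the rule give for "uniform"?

uiom

Looking at the pairs, the operation is to keep every other character starting from the first (positions 1st, 3rd, 5th, ...).
"uniform" → "uiom".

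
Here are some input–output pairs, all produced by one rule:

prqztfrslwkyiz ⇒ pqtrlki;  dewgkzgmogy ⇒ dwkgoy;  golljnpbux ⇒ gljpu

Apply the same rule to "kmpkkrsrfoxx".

Each output is the input with this applied: keep every other character starting from the first (positions 1st, 3rd, 5th, ...).
So "kmpkkrsrfoxx" becomes "kpksfx".

kpksfx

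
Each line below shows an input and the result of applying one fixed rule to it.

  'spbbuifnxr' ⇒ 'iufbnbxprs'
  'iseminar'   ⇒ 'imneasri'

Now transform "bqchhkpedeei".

pkehdheceqib

The pattern: swap the front and back halves of the string, then take characters alternately from the front and the back (1st, last, 2nd, 2nd-last, ...).
Working it through for "bqchhkpedeei": intermediate "pedeeibqchhk", final "pkehdheceqib".
(Check on "spbbuifnxr": → "ifnxrspbbu" → "iufbnbxprs" ✓)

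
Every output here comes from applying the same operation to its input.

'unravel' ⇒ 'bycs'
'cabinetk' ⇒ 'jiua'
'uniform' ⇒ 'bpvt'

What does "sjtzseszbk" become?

zazzi

The rule is to shift every letter 7 places forward in the alphabet (wrapping around), then keep every other character starting from the first (positions 1st, 3rd, 5th, ...).
Doing the same to "sjtzseszbk": "zazzi".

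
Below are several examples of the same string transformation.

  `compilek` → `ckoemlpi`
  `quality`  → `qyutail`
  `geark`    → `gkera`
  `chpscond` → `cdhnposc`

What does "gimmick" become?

The rule is to take characters alternately from the front and the back (1st, last, 2nd, 2nd-last, ...).
On "gimmick" that produces "gkicmim".

gkicmim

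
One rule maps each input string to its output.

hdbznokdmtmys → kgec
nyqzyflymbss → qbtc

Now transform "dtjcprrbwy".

Each output is the input with this applied: shift every letter 3 places forward in the alphabet (wrapping around), then keep only the first 4 characters.
So "dtjcprrbwy" becomes "gwmf".

gwmf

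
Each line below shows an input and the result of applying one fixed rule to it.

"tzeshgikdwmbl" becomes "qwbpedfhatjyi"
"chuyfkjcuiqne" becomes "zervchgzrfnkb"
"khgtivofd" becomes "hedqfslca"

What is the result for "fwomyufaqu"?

ctljvrcxnr

Each output is the input with this applied: shift every letter 3 places backward in the alphabet (wrapping around).
So "fwomyufaqu" becomes "ctljvrcxnr".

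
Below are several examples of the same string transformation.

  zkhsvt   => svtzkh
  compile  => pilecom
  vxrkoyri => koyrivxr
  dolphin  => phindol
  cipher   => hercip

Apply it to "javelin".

elinjav

Each output is the input with this applied: move the first 3 characters to the end (rotate left by 3).
On "javelin" that produces "elinjav".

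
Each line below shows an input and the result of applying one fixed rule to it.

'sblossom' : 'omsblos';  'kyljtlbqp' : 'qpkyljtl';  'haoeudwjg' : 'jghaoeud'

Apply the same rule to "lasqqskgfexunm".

nmlasqqskgfex

The transformation: move the last 2 characters to the front (rotate right by 2), then delete the last character.
On "lasqqskgfexunm": the first step gives "nmlasqqskgfexu", and the second then gives "nmlasqqskgfex".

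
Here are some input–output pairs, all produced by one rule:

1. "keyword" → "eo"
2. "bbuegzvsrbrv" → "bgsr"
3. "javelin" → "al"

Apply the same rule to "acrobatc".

The pattern: keep one character in every 3, starting at position 2 (positions 2nd, 5th, 8th, ...).
On "acrobatc" that produces "cbc".

cbc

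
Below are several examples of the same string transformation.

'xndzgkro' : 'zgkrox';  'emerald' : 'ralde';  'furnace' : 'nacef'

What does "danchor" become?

chord

Looking at the pairs, the operation is to move the first 3 characters to the end (rotate left by 3), then delete the last 2 characters.
Applying both steps to "danchor": "chordan", then "chord".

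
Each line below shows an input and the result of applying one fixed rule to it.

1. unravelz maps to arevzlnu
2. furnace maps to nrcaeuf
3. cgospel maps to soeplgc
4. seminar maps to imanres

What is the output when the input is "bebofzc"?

obzfceb

Looking at the pairs, the operation is to swap each adjacent pair of characters (1↔2, 3↔4, ...), then move the first 2 characters to the end (rotate left by 2).
Applying both steps to "bebofzc": "ebobzfc", then "obzfceb".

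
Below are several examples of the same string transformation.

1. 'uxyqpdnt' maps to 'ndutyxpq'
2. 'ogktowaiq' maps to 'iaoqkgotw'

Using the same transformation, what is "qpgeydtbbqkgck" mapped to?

What's happening: move the last 3 characters to the front (rotate right by 3), then swap each adjacent pair of characters (1↔2, 3↔4, ...).
For "qpgeydtbbqkgck", step one produces "gckqpgeydtbbqk"; step two turns that into "cgqkgpyetdbbkq".

cgqkgpyetdbbkq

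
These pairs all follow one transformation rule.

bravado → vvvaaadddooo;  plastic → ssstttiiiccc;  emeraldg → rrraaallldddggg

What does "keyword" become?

Each output is the input with this applied: delete the first 3 characters, then repeat every character 3 times.
Working it through for "keyword": intermediate "word", final "wwwooorrrddd".

wwwooorrrddd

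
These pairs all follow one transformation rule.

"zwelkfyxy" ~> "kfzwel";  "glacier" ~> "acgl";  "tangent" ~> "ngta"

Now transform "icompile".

mpico

In each case the input is transformed by: delete the last 3 characters, then move the last 2 characters to the front (rotate right by 2).
Working it through for "icompile": intermediate "icomp", final "mpico".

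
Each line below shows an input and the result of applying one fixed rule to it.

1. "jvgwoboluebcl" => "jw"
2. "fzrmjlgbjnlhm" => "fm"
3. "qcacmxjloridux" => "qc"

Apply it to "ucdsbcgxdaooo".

us

Rule — keep one character in every 3, starting at position 1 (positions 1st, 4th, 7th, ...), then delete the last 3 characters.
For "ucdsbcgxdaooo", step one produces "usgao"; step two turns that into "us".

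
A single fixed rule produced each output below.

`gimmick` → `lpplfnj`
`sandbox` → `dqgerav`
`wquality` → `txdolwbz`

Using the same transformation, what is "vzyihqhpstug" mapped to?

Each output is the input with this applied: move the first character to the end, then shift every letter 3 places forward in the alphabet (wrapping around).
On "vzyihqhpstug": the first step gives "zyihqhpstugv", and the second then gives "cblktksvwxjy".

cblktksvwxjy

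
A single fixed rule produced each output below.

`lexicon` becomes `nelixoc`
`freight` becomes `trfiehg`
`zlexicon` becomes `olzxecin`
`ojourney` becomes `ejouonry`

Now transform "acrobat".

tcaorab

The rule is to swap each adjacent pair of characters (1↔2, 3↔4, ...), then move the last character to the front.
On "acrobat": the first step gives "caorabt", and the second then gives "tcaorab".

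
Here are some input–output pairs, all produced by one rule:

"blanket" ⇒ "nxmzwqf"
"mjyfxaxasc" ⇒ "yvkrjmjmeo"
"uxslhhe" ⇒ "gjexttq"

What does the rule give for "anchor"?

mzotad

In each case the input is transformed by: shift every letter 12 places forward in the alphabet (wrapping around).
Doing the same to "anchor": "mzotad".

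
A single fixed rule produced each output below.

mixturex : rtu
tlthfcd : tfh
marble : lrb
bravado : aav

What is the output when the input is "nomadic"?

mda

What's happening: take characters alternately from the front and the back (1st, last, 2nd, 2nd-last, ...), then keep only the last 3 characters.
"nomadic" → "ncoimda" → "mda".
(Check on "marble": → "mealrb" → "lrb" ✓)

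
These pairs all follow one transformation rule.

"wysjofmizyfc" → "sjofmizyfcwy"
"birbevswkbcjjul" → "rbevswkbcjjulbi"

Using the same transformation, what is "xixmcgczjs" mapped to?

xmcgczjsxi

The rule is to move the first 2 characters to the end (rotate left by 2).
"xixmcgczjs" → "xmcgczjsxi".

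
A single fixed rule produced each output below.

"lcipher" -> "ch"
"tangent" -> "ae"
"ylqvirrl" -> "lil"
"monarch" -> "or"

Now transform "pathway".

Each output is the input with this applied: keep one character in every 3, starting at position 2 (positions 2nd, 5th, 8th, ...).
Doing the same to "pathway": "aw".

aw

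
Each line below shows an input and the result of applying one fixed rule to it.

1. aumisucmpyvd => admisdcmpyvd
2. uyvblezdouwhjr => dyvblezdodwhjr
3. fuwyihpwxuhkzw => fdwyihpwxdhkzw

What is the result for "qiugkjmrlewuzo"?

qidgkjmrlewdzo

What's happening: replace every "u" with "d".
For "qiugkjmrlewuzo" the result is "qidgkjmrlewdzo".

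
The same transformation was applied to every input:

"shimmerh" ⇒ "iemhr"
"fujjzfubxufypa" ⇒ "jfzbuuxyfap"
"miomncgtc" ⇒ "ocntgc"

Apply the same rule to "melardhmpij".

What's happening: swap each adjacent pair of characters (1↔2, 3↔4, ...), then delete the first 3 characters.
Starting from "melardhmpij": after the first operation, "emaldrmhipj"; after the second, "ldrmhipj".

ldrmhipj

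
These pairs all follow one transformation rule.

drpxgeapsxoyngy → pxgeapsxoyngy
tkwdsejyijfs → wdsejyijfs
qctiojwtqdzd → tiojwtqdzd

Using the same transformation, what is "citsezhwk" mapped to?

tsezhwk

Rule — delete the first 2 characters.
For "citsezhwk" the result is "tsezhwk".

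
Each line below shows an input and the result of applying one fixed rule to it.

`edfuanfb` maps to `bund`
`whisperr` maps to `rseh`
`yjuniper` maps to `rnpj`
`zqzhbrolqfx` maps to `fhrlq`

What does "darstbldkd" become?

The transformation: keep every other character starting from the second (positions 2nd, 4th, 6th, ...), then swap the first and last characters.
Applying both steps to "darstbldkd": "asbdd", then "dsbda".
(Check on "zqzhbrolqfx": → "qhrlf" → "fhrlq" ✓)

dsbda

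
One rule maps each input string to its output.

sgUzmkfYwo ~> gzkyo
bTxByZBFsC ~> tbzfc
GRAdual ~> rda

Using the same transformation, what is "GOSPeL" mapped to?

opl

Looking at the pairs, the operation is to keep every other character starting from the second (positions 2nd, 4th, 6th, ...), then convert every letter to lowercase.
Applying both steps to "GOSPeL": "OPL", then "opl".
(Check on "bTxByZBFsC": → "TBZFC" → "tbzfc" ✓)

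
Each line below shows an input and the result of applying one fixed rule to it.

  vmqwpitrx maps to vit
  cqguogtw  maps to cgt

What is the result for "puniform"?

por

The pattern: swap each adjacent pair of characters (1↔2, 3↔4, ...), then keep one character in every 3, starting at position 2 (positions 2nd, 5th, 8th, ...).
Working it through for "puniform": intermediate "upinofmr", final "por".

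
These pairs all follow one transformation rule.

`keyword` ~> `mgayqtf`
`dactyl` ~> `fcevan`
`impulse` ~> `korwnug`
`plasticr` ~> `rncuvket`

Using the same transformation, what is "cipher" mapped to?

ekrjgt

Rule — shift every letter 2 places forward in the alphabet (wrapping around).
Applying that to "cipher" gives "ekrjgt".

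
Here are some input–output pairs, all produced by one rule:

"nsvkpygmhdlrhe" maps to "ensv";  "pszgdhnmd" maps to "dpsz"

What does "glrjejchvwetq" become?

qglr

The pattern: move the last character to the front, then keep only the first 4 characters.
For "glrjejchvwetq", step one produces "qglrjejchvwet"; step two turns that into "qglr".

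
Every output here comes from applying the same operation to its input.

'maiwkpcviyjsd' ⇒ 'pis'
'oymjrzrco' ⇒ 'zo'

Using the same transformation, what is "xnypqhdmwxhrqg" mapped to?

hwr

In each case the input is transformed by: keep one character in every 3, starting at position 3 (positions 3rd, 6th, 9th, ...), then delete the first character.
Working it through for "xnypqhdmwxhrqg": intermediate "yhwr", final "hwr".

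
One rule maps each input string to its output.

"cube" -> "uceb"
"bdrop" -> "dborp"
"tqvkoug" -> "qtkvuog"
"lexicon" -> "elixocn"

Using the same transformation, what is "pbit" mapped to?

bpti

Looking at the pairs, the operation is to swap each adjacent pair of characters (1↔2, 3↔4, ...).
"pbit" → "bpti".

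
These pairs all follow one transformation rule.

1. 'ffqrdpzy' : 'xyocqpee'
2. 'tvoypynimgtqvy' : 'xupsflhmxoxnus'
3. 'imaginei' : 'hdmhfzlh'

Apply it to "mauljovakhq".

Rule — shift every letter 1 place backward in the alphabet (wrapping around), then reverse the string.
Working it through for "mauljovakhq": intermediate "lztkinuzjgp", final "pgjzuniktzl".

pgjzuniktzl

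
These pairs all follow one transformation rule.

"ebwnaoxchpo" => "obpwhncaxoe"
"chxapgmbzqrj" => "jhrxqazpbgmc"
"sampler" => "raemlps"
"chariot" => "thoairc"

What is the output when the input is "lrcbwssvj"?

The transformation: take characters alternately from the front and the back (1st, last, 2nd, 2nd-last, ...), then move the first character to the end.
Applying both steps to "lrcbwssvj": "ljrvcsbsw", then "jrvcsbswl".
(Check on "ebwnaoxchpo": → "eobpwhncaxo" → "obpwhncaxoe" ✓)

jrvcsbswl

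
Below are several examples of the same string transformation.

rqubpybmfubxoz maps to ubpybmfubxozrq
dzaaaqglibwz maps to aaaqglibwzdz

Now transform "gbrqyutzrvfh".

rqyutzrvfhgb

What's happening: move the first 2 characters to the end (rotate left by 2).
"gbrqyutzrvfh" → "rqyutzrvfhgb".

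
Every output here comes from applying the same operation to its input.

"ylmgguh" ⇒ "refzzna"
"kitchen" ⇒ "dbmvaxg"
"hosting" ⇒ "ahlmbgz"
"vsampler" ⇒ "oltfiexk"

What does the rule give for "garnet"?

In each case the input is transformed by: shift every letter 7 places backward in the alphabet (wrapping around).
Applying that to "garnet" gives "ztkgxm".

ztkgxm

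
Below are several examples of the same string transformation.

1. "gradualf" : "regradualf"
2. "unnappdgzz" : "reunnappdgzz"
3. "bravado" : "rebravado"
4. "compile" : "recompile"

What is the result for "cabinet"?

recabinet

The transformation: prepend "re".
"cabinet" → "recabinet".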